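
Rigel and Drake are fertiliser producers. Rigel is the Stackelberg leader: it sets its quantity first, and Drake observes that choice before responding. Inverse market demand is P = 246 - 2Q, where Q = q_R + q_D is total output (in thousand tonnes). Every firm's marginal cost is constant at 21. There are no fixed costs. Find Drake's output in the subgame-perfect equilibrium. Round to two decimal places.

28.13

The follower Drake best-responds to any q_R: π_D = (246 - 2Q)q_D - 21q_D.
Follower FOC: 225 - 2q_R - 4q_D = 0, so q_D(q_R) = (225 - 2q_R)/4.
The leader anticipates this reaction. Substituting into P = 246 - 2Q gives P = 267/2 - q_R, so π_R = (267/2 - q_R)q_R - 21q_R.
The leader's first-order condition 225/2 - 2q_R = 0 yields q_R = 225/4.
Then q_D = (225 - 2·(225/4))/4 = 225/8.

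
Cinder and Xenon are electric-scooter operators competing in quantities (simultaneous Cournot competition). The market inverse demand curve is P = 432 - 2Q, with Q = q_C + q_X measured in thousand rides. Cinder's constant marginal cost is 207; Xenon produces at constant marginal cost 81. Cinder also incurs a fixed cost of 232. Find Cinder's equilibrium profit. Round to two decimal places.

312.50

Cinder's profit: π_C = (432 - 2Q)q_C - (207q_C). Setting ∂π_C/∂q_C = 0: 225 - 4q_C - 2(q_X) = 0.
Xenon's first-order condition: 351 - 4q_X - 2(q_C) = 0.
Best responses: q_C = (225 - 2q_X)/4, q_X = (351 - 2q_C)/4.
Substituting one into the other gives q_C = 33/2 and q_X = 159/2.
Price P = 432 - 2·96 = 240.
Cinder's profit: (240 - 207)·(33/2) - 232 = 625/2.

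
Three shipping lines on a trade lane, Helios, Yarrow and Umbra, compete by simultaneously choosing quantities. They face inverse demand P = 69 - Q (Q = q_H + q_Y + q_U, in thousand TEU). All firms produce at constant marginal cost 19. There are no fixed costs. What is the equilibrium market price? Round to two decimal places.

31.50

Each firm earns π_i = (69 - Q)q_i - 19q_i.
First-order condition (treating rivals' output as given): 50 - 2q_i - Σ_{j≠i} q_j = 0.
By symmetry each firm produces the same amount; substituting Σ_{j≠i} q_j = 2q_i yields q_i = 50/4 = 25/2.
Total output Q = 75/2, so price P = 69 - 75/2 = 63/2.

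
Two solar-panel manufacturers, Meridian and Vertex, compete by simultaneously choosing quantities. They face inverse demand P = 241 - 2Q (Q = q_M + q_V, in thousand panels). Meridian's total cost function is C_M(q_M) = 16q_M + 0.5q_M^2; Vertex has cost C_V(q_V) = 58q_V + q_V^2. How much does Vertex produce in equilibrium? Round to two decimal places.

17.88

Meridian's profit: π_M = (241 - 2Q)q_M - (16q_M + (1/2)q_M²). Setting ∂π_M/∂q_M = 0: 225 - 5q_M - 2(q_V) = 0.
Vertex's first-order condition: 183 - 6q_V - 2(q_M) = 0.
Best responses: q_M = (225 - 2q_V)/5, q_V = (183 - 2q_M)/6.
Substituting one into the other gives q_M = 492/13 and q_V = 465/26.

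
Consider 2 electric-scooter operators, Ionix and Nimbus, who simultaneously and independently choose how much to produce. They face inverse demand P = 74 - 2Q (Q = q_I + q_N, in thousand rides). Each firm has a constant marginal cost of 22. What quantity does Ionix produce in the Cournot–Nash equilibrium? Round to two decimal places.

8.67

A representative firm's profit is π_i = q_i(74 - 2Q) - 22q_i.
Setting ∂π_i/∂q_i = 0 with rivals' quantities fixed: 52 - 4q_i - 2q_j = 0.
By symmetry each firm produces the same amount; substituting q_j = q_i yields q_i = 52/6 = 26/3.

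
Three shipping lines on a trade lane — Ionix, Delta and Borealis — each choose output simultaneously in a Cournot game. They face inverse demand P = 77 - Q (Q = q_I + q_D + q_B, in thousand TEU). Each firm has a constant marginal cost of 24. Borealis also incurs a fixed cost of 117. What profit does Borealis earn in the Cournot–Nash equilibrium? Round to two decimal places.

58.56

Each firm earns π_i = (77 - Q)q_i - 24q_i.
Setting ∂π_i/∂q_i = 0 with rivals' quantities fixed: 53 - 2q_i - Σ_{j≠i} q_j = 0.
By symmetry each firm produces the same amount; substituting Σ_{j≠i} q_j = 2q_i yields q_i = 53/4.
Price P = 77 - 159/4 = 149/4.
Borealis's profit: (149/4 - 24)·(53/4) - 117 = 937/16.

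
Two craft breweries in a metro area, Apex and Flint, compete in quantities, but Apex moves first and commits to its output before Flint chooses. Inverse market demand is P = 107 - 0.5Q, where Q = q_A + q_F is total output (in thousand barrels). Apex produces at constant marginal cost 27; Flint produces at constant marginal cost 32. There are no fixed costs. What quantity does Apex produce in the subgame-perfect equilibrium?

The follower Flint best-responds to any q_A: π_F = (107 - 0.5Q)q_F - 32q_F.
Setting the follower's marginal profit to zero, 75 - (1/2)q_A - q_F = 0, i.e. q_F = (75 - (1/2)q_A).
The leader anticipates this reaction. Substituting into P = 107 - 0.5Q gives P = 139/2 - (1/4)q_A, so π_A = (139/2 - (1/4)q_A)q_A - 27q_A.
Leader FOC: 85/2 - (1/2)q_A = 0, so q_A = 85.
Then q_F = (75 - (1/2)·85) = 65/2.

85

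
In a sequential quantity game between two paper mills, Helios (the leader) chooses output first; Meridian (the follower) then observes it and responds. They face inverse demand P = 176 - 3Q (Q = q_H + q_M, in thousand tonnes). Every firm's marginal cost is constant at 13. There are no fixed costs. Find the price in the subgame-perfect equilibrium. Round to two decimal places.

53.75

The follower Meridian best-responds to any q_H: π_M = (176 - 3Q)q_M - 13q_M.
Setting the follower's marginal profit to zero, 163 - 3q_H - 6q_M = 0, i.e. q_M = (163 - 3q_H)/6.
Helios substitutes q_M(q_H) into its own profit: π_H = q_H(176 - 3q_H - (163 - 3q_H)/2) - 13q_H = (189/2 - (3/2)q_H)q_H - 13q_H.
Maximising: ∂π_H/∂q_H = 163/2 - 3q_H = 0, giving q_H = 163/6.
Then q_M = (163 - 3·(163/6))/6 = 163/12.
Total output Q = 163/4, so price P = 176 - 3·(163/4) = 215/4.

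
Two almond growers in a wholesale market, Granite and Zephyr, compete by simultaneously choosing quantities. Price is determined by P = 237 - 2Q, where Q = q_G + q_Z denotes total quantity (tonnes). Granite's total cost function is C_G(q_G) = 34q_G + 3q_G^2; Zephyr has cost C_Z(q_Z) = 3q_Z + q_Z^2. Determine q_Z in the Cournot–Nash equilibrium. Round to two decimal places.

34.54

Granite's profit: π_G = (237 - 2Q)q_G - (34q_G + 3q_G²). Setting ∂π_G/∂q_G = 0: 203 - 10q_G - 2(q_Z) = 0.
Zephyr's profit: π_Z = (237 - 2Q)q_Z - (3q_Z + q_Z²). Setting ∂π_Z/∂q_Z = 0: 234 - 6q_Z - 2(q_G) = 0.
So q_G = (203 - 2q_Z)/10 and q_Z = (234 - 2q_G)/6.
Substituting one into the other gives q_G = 375/28 and q_Z = 967/28.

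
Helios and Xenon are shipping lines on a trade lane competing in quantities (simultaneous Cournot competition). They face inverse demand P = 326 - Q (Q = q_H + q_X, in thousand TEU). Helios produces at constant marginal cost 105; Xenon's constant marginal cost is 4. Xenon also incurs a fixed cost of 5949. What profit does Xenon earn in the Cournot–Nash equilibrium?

Helios's profit: π_H = (326 - Q)q_H - (105q_H). Setting ∂π_H/∂q_H = 0: 221 - 2q_H - (q_X) = 0.
Xenon's first-order condition: 322 - 2q_X - (q_H) = 0.
So q_H = (221 - q_X)/2 and q_X = (322 - q_H)/2.
Substituting one into the other gives q_H = 40 and q_X = 141.
Price P = 326 - 181 = 145.
Xenon's profit: (145 - 4)·141 - 5949 = 13932.

13932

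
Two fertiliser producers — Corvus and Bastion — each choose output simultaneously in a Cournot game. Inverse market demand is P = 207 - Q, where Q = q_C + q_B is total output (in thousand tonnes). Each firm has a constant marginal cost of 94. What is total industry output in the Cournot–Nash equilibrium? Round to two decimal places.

Each firm earns π_i = (207 - Q)q_i - 94q_i.
Setting ∂π_i/∂q_i = 0 with rivals' quantities fixed: 113 - 2q_i - q_j = 0.
With identical firms every q_j equals q_i, so q_j = q_i and 113 = 3q_i, giving q_i = 113/3.
Total output Q = 113/3 + 113/3 = 226/3.

75.33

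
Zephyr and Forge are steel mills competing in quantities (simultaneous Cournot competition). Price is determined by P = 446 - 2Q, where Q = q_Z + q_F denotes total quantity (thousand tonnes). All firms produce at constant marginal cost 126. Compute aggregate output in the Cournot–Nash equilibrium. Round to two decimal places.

106.67

Each firm earns π_i = (446 - 2Q)q_i - 126q_i.
First-order condition (treating rivals' output as given): 320 - 4q_i - 2q_j = 0.
By symmetry each firm produces the same amount; substituting q_j = q_i yields q_i = 320/6 = 160/3.
Total output Q = 160/3 + 160/3 = 320/3.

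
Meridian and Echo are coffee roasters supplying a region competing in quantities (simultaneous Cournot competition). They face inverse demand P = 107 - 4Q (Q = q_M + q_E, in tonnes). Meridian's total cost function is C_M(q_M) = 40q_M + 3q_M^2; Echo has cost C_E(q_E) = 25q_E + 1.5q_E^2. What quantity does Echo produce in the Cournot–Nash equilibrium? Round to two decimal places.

Meridian's profit: π_M = (107 - 4Q)q_M - (40q_M + 3q_M²). Setting ∂π_M/∂q_M = 0: 67 - 14q_M - 4(q_E) = 0.
Echo's first-order condition: 82 - 11q_E - 4(q_M) = 0.
Rearranging gives the reaction functions q_M = (67 - 4q_E)/14 and q_E = (82 - 4q_M)/11.
Substituting one into the other gives q_M = 409/138 and q_E = 440/69.

6.38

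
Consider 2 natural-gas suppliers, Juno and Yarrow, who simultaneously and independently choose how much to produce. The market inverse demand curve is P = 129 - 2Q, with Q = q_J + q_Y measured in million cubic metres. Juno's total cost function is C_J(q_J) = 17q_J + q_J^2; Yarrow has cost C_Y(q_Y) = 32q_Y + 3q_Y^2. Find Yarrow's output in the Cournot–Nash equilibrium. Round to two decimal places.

6.39

Juno's profit: π_J = (129 - 2Q)q_J - (17q_J + q_J²). Setting ∂π_J/∂q_J = 0: 112 - 6q_J - 2(q_Y) = 0.
Yarrow's first-order condition: 97 - 10q_Y - 2(q_J) = 0.
So q_J = (112 - 2q_Y)/6 and q_Y = (97 - 2q_J)/10.
Solving the pair: q_J = 463/28, q_Y = 179/28.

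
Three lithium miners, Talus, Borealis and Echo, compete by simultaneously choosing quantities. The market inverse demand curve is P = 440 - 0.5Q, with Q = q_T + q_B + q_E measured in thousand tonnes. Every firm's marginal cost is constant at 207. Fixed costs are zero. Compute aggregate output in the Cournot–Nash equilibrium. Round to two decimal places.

A representative firm's profit is π_i = q_i(440 - 0.5Q) - 207q_i.
Setting ∂π_i/∂q_i = 0 with rivals' quantities fixed: 233 - q_i - (1/2)·Σ_{j≠i} q_j = 0.
With identical firms every q_j equals q_i, so Σ_{j≠i} q_j = 2q_i and 233 = 2q_i, giving q_i = 233/2.
Total output Q = 233/2 + 233/2 + 233/2 = 699/2.

349.50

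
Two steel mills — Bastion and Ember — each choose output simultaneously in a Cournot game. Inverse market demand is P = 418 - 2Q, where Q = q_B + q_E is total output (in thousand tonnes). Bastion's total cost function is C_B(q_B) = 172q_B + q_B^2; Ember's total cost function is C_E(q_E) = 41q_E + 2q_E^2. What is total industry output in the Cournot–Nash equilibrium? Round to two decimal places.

67.82

Bastion's profit: π_B = (418 - 2Q)q_B - (172q_B + q_B²). Setting ∂π_B/∂q_B = 0: 246 - 6q_B - 2(q_E) = 0.
Ember's profit: π_E = (418 - 2Q)q_E - (41q_E + 2q_E²). Setting ∂π_E/∂q_E = 0: 377 - 8q_E - 2(q_B) = 0.
Rearranging gives the reaction functions q_B = (246 - 2q_E)/6 and q_E = (377 - 2q_B)/8.
Substituting one into the other gives q_B = 607/22 and q_E = 885/22.
Total output Q = 607/22 + 885/22 = 746/11.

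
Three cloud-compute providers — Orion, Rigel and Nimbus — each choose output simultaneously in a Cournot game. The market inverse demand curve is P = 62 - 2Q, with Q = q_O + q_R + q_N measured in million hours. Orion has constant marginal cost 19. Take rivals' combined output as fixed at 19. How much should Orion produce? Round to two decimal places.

1.25

With rivals' combined output fixed at 19, Orion's profit is π_O = (62 - 2·19 - 2q_O)q_O - (19q_O) = (24 - 2q_O)q_O - (19q_O).
∂π_O/∂q_O = 5 - 4q_O = 0, so q_O = 5/4.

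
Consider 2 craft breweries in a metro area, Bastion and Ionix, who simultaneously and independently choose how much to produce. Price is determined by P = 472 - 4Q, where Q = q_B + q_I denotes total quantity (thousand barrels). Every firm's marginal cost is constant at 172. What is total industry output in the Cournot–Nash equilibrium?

A representative firm's profit is π_i = q_i(472 - 4Q) - 172q_i.
First-order condition (treating rivals' output as given): 300 - 8q_i - 4q_j = 0.
With identical firms every q_j equals q_i, so q_j = q_i and 300 = 12q_i, giving q_i = 25.
Total output Q = 25 + 25 = 50.

50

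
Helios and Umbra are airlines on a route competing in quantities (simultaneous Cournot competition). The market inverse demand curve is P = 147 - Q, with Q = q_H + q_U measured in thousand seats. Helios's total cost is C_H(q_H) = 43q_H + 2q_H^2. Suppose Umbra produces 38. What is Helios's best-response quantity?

11

With the rival's output fixed at 38, Helios's profit is π_H = (147 - 38 - q_H)q_H - (43q_H + 2q_H²) = (109 - q_H)q_H - (43q_H + 2q_H²).
∂π_H/∂q_H = 66 - 6q_H = 0, so q_H = 11.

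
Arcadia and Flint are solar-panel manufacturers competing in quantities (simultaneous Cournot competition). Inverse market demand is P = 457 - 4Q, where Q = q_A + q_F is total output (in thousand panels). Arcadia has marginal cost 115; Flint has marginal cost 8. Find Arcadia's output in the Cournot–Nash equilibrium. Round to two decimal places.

Arcadia's profit: π_A = (457 - 4Q)q_A - (115q_A). Setting ∂π_A/∂q_A = 0: 342 - 8q_A - 4(q_F) = 0.
Flint's first-order condition: 449 - 8q_F - 4(q_A) = 0.
Best responses: q_A = (342 - 4q_F)/8, q_F = (449 - 4q_A)/8.
Substituting one into the other gives q_A = 235/12 and q_F = 139/3.

19.58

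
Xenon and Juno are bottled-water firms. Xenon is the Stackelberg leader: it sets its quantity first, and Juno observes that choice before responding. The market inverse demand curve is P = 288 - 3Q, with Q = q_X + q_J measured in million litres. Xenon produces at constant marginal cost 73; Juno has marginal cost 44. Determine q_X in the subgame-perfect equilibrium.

31

The follower Juno best-responds to any q_X: π_J = (288 - 3Q)q_J - 44q_J.
Follower FOC: 244 - 3q_X - 6q_J = 0, so q_J(q_X) = (244 - 3q_X)/6.
The leader anticipates this reaction. Substituting into P = 288 - 3Q gives P = 166 - (3/2)q_X, so π_X = (166 - (3/2)q_X)q_X - 73q_X.
Leader FOC: 93 - 3q_X = 0, so q_X = 31.
Then q_J = (244 - 3·31)/6 = 151/6.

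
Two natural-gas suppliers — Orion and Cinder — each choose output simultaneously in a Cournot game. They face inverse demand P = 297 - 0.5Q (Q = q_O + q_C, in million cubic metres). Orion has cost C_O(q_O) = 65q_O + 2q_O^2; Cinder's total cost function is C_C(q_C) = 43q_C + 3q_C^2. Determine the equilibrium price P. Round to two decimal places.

Orion's profit: π_O = (297 - 0.5Q)q_O - (65q_O + 2q_O²). Setting ∂π_O/∂q_O = 0: 232 - 5q_O - (1/2)(q_C) = 0.
Cinder's first-order condition: 254 - 7q_C - (1/2)(q_O) = 0.
Rearranging gives the reaction functions q_O = (232 - (1/2)q_C)/5 and q_C = (254 - (1/2)q_O)/7.
Solving the pair: q_O = 43.0791, q_C = 33.2086.
Total output Q = 76.2878, so price P = 297 - (1/2)·76.2878 = 258.8561.

258.86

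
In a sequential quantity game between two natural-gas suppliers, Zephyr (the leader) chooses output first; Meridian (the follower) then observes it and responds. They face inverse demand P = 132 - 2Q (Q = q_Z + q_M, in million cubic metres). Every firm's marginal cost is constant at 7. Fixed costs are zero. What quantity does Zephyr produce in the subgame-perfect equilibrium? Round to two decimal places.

31.25

Solve by backward induction. Given q_Z, the follower Meridian maximises π_M = (132 - 2q_Z - 2q_M)q_M - 7q_M.
Setting the follower's marginal profit to zero, 125 - 2q_Z - 4q_M = 0, i.e. q_M = (125 - 2q_Z)/4.
Zephyr substitutes q_M(q_Z) into its own profit: π_Z = q_Z(132 - 2q_Z - (125 - 2q_Z)/2) - 7q_Z = (139/2 - q_Z)q_Z - 7q_Z.
The leader's first-order condition 125/2 - 2q_Z = 0 yields q_Z = 125/4.
Then q_M = (125 - 2·(125/4))/4 = 125/8.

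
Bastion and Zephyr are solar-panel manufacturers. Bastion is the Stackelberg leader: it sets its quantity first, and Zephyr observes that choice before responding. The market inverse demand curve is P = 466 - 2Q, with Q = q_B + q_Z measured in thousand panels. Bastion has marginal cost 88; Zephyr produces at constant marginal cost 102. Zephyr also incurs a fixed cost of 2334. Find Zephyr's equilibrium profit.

1194

Solve by backward induction. Given q_B, the follower Zephyr maximises π_Z = (466 - 2q_B - 2q_Z)q_Z - 102q_Z.
Follower FOC: 364 - 2q_B - 4q_Z = 0, so q_Z(q_B) = (364 - 2q_B)/4.
The leader anticipates this reaction. Substituting into P = 466 - 2Q gives P = 284 - q_B, so π_B = (284 - q_B)q_B - 88q_B.
Maximising: ∂π_B/∂q_B = 196 - 2q_B = 0, giving q_B = 98.
Then q_Z = (364 - 2·98)/4 = 42.
Price P = 466 - 2·140 = 186.
Zephyr's profit: (186 - 102)·42 - 2334 = 1194.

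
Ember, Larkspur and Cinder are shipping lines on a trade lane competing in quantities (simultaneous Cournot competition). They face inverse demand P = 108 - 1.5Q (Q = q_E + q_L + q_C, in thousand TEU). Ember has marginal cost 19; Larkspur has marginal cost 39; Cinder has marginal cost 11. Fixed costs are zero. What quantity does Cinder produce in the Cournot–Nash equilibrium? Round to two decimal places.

Ember's profit: π_E = (108 - 1.5Q)q_E - (19q_E). Setting ∂π_E/∂q_E = 0: 89 - 3q_E - (3/2)(q_L + q_C) = 0.
Larkspur's profit: π_L = (108 - 1.5Q)q_L - (39q_L). Setting ∂π_L/∂q_L = 0: 69 - 3q_L - (3/2)(q_E + q_C) = 0.
Cinder's first-order condition: 97 - 3q_C - (3/2)(q_E + q_L) = 0.
Summing all 3 equations gives 255 − 6Q = 0, hence Q = 85/2.
Back-substituting: q_E = (89 − 255/4)/(3/2) = 101/6, q_L = (69 − 255/4)/(3/2) = 7/2, q_C = (97 − 255/4)/(3/2) = 133/6.

22.17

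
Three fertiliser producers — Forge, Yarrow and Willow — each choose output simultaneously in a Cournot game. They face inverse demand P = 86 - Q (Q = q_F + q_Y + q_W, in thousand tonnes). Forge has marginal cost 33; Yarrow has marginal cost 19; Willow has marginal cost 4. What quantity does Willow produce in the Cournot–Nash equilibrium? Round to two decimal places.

Forge's profit: π_F = (86 - Q)q_F - (33q_F). Setting ∂π_F/∂q_F = 0: 53 - 2q_F - (q_Y + q_W) = 0.
Yarrow's first-order condition: 67 - 2q_Y - (q_F + q_W) = 0.
Willow's profit: π_W = (86 - Q)q_W - (4q_W). Setting ∂π_W/∂q_W = 0: 82 - 2q_W - (q_F + q_Y) = 0.
Adding the 3 first-order conditions: 202 − 4Q = 0, so Q = 101/2.
Back-substituting: q_F = (53 − 101/2) = 5/2, q_Y = (67 − 101/2) = 33/2, q_W = (82 − 101/2) = 63/2.

31.50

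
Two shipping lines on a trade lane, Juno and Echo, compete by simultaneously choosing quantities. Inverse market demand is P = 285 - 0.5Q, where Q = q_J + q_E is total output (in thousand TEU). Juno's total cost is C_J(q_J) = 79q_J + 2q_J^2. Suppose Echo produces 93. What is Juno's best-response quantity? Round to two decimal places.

31.90

With the rival's output fixed at 93, Juno's profit is π_J = (285 - (1/2)·93 - (1/2)q_J)q_J - (79q_J + 2q_J²) = (477/2 - (1/2)q_J)q_J - (79q_J + 2q_J²).
∂π_J/∂q_J = 319/2 - 5q_J = 0, so q_J = 319/10.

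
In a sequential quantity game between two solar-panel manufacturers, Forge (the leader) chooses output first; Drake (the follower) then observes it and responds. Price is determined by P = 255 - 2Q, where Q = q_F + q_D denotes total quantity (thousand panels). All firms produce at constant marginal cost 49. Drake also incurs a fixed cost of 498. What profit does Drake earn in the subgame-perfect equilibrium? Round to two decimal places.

Solve by backward induction. Given q_F, the follower Drake maximises π_D = (255 - 2q_F - 2q_D)q_D - 49q_D.
Follower FOC: 206 - 2q_F - 4q_D = 0, so q_D(q_F) = (206 - 2q_F)/4.
The leader anticipates this reaction. Substituting into P = 255 - 2Q gives P = 152 - q_F, so π_F = (152 - q_F)q_F - 49q_F.
Leader FOC: 103 - 2q_F = 0, so q_F = 103/2.
Then q_D = (206 - 2·(103/2))/4 = 103/4.
Price P = 255 - 2·(309/4) = 201/2.
Drake's profit: (201/2 - 49)·(103/4) - 498 = 828.1250.

828.13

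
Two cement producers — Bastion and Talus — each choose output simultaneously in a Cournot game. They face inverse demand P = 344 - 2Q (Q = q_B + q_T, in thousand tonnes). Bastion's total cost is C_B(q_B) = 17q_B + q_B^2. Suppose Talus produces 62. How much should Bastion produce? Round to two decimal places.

With the rival's output fixed at 62, Bastion's profit is π_B = (344 - 2·62 - 2q_B)q_B - (17q_B + q_B²) = (220 - 2q_B)q_B - (17q_B + q_B²).
∂π_B/∂q_B = 203 - 6q_B = 0, so q_B = 203/6.

33.83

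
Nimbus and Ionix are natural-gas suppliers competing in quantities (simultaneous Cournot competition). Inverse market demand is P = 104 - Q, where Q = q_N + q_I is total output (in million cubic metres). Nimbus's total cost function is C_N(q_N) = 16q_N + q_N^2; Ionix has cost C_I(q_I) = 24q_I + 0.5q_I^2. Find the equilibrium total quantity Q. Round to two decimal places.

Nimbus's profit: π_N = (104 - Q)q_N - (16q_N + q_N²). Setting ∂π_N/∂q_N = 0: 88 - 4q_N - (q_I) = 0.
Ionix's profit: π_I = (104 - Q)q_I - (24q_I + (1/2)q_I²). Setting ∂π_I/∂q_I = 0: 80 - 3q_I - (q_N) = 0.
So q_N = (88 - q_I)/4 and q_I = (80 - q_N)/3.
Substituting one into the other gives q_N = 184/11 and q_I = 232/11.
Total output Q = 184/11 + 232/11 = 416/11.

37.82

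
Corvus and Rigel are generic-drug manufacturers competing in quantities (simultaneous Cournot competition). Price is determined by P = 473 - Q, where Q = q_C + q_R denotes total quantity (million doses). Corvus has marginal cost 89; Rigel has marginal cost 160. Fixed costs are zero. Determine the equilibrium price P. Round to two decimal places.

240.67

Corvus's profit: π_C = (473 - Q)q_C - (89q_C). Setting ∂π_C/∂q_C = 0: 384 - 2q_C - (q_R) = 0.
Rigel's first-order condition: 313 - 2q_R - (q_C) = 0.
Best responses: q_C = (384 - q_R)/2, q_R = (313 - q_C)/2.
Solving the pair: q_C = 455/3, q_R = 242/3.
Total output Q = 697/3, so price P = 473 - 697/3 = 722/3.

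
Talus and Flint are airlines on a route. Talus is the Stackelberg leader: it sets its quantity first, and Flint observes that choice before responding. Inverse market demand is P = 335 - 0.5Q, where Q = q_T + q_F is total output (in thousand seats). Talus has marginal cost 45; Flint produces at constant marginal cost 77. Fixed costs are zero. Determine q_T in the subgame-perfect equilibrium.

322

The follower Flint best-responds to any q_T: π_F = (335 - 0.5Q)q_F - 77q_F.
Setting the follower's marginal profit to zero, 258 - (1/2)q_T - q_F = 0, i.e. q_F = (258 - (1/2)q_T).
Talus substitutes q_F(q_T) into its own profit: π_T = q_T(335 - (1/2)q_T - (258 - (1/2)q_T)/2) - 45q_T = (206 - (1/4)q_T)q_T - 45q_T.
The leader's first-order condition 161 - (1/2)q_T = 0 yields q_T = 322.
Then q_F = (258 - (1/2)·322) = 97.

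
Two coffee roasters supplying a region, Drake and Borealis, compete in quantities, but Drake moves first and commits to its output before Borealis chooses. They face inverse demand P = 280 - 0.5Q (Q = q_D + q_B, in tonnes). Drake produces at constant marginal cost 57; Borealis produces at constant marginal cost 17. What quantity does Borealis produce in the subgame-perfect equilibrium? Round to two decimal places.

The follower Borealis best-responds to any q_D: π_B = (280 - 0.5Q)q_B - 17q_B.
Follower FOC: 263 - (1/2)q_D - q_B = 0, so q_B(q_D) = (263 - (1/2)q_D).
Drake substitutes q_B(q_D) into its own profit: π_D = q_D(280 - (1/2)q_D - (263 - (1/2)q_D)/2) - 57q_D = (297/2 - (1/4)q_D)q_D - 57q_D.
The leader's first-order condition 183/2 - (1/2)q_D = 0 yields q_D = 183.
Then q_B = (263 - (1/2)·183) = 343/2.

171.50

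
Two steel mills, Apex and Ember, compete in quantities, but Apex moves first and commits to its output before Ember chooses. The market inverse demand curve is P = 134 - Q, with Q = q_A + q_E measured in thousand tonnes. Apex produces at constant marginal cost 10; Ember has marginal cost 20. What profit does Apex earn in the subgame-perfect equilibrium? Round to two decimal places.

Solve by backward induction. Given q_A, the follower Ember maximises π_E = (134 - q_A - q_E)q_E - 20q_E.
Setting the follower's marginal profit to zero, 114 - q_A - 2q_E = 0, i.e. q_E = (114 - q_A)/2.
Apex substitutes q_E(q_A) into its own profit: π_A = q_A(134 - q_A - (114 - q_A)/2) - 10q_A = (77 - (1/2)q_A)q_A - 10q_A.
The leader's first-order condition 67 - q_A = 0 yields q_A = 67.
Then q_E = (114 - 67)/2 = 47/2.
Price P = 134 - 181/2 = 87/2.
Apex's profit: (87/2 - 10)·67 = 2244.5000.

2244.50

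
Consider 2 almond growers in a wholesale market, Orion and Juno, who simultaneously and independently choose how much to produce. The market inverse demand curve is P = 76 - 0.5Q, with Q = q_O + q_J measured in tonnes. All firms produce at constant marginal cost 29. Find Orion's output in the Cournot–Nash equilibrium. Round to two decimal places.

31.33

Each firm earns π_i = (76 - 0.5Q)q_i - 29q_i.
Setting ∂π_i/∂q_i = 0 with rivals' quantities fixed: 47 - q_i - (1/2)q_j = 0.
By symmetry each firm produces the same amount; substituting q_j = q_i yields q_i = 47/(3/2) = 94/3.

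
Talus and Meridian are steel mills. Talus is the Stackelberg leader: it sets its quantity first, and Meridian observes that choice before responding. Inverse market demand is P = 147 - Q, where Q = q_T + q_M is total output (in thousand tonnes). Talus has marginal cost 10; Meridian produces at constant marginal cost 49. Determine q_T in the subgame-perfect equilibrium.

88

The follower Meridian best-responds to any q_T: π_M = (147 - Q)q_M - 49q_M.
Setting the follower's marginal profit to zero, 98 - q_T - 2q_M = 0, i.e. q_M = (98 - q_T)/2.
Talus substitutes q_M(q_T) into its own profit: π_T = q_T(147 - q_T - (98 - q_T)/2) - 10q_T = (98 - (1/2)q_T)q_T - 10q_T.
Leader FOC: 88 - q_T = 0, so q_T = 88.
Then q_M = (98 - 88)/2 = 5.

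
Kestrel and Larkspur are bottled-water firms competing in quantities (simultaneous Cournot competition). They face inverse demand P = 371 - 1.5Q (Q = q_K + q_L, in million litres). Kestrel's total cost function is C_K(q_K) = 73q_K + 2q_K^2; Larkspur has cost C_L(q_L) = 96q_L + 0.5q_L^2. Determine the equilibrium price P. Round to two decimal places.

Kestrel's profit: π_K = (371 - 1.5Q)q_K - (73q_K + 2q_K²). Setting ∂π_K/∂q_K = 0: 298 - 7q_K - (3/2)(q_L) = 0.
Larkspur's first-order condition: 275 - 4q_L - (3/2)(q_K) = 0.
Best responses: q_K = (298 - (3/2)q_L)/7, q_L = (275 - (3/2)q_K)/4.
Solving the pair: q_K = 30.2718, q_L = 57.3981.
Total output Q = 87.6699, so price P = 371 - (3/2)·87.6699 = 239.4951.

239.50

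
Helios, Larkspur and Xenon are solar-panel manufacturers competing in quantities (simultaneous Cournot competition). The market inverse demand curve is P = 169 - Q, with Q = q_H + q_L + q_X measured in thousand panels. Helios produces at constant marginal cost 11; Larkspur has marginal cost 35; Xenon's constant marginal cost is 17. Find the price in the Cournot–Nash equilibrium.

58

Helios's profit: π_H = (169 - Q)q_H - (11q_H). Setting ∂π_H/∂q_H = 0: 158 - 2q_H - (q_L + q_X) = 0.
Larkspur's first-order condition: 134 - 2q_L - (q_H + q_X) = 0.
Xenon's profit: π_X = (169 - Q)q_X - (17q_X). Setting ∂π_X/∂q_X = 0: 152 - 2q_X - (q_H + q_L) = 0.
Summing all 3 equations gives 444 − 4Q = 0, hence Q = 111.
Back-substituting: q_H = (158 − 111) = 47, q_L = (134 − 111) = 23, q_X = (152 − 111) = 41.
Total output Q = 111, so price P = 169 - 111 = 58.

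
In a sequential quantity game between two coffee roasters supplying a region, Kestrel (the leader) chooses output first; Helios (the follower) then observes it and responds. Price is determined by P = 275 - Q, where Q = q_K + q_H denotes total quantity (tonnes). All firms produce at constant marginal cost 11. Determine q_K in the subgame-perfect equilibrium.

Solve by backward induction. Given q_K, the follower Helios maximises π_H = (275 - q_K - q_H)q_H - 11q_H.
Follower FOC: 264 - q_K - 2q_H = 0, so q_H(q_K) = (264 - q_K)/2.
The leader anticipates this reaction. Substituting into P = 275 - Q gives P = 143 - (1/2)q_K, so π_K = (143 - (1/2)q_K)q_K - 11q_K.
Leader FOC: 132 - q_K = 0, so q_K = 132.
Then q_H = (264 - 132)/2 = 66.

132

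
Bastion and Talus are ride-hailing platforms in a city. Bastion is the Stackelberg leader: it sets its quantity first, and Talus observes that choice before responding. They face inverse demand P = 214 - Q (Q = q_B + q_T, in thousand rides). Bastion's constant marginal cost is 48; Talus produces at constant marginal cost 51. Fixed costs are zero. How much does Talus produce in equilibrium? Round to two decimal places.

Solve by backward induction. Given q_B, the follower Talus maximises π_T = (214 - q_B - q_T)q_T - 51q_T.
Setting the follower's marginal profit to zero, 163 - q_B - 2q_T = 0, i.e. q_T = (163 - q_B)/2.
The leader anticipates this reaction. Substituting into P = 214 - Q gives P = 265/2 - (1/2)q_B, so π_B = (265/2 - (1/2)q_B)q_B - 48q_B.
The leader's first-order condition 169/2 - q_B = 0 yields q_B = 169/2.
Then q_T = (163 - 169/2)/2 = 157/4.

39.25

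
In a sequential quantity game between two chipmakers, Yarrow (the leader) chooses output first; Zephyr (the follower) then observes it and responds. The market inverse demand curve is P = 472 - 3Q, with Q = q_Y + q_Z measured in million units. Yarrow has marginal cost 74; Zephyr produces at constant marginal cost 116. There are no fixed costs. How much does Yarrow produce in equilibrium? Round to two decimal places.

The follower Zephyr best-responds to any q_Y: π_Z = (472 - 3Q)q_Z - 116q_Z.
Follower FOC: 356 - 3q_Y - 6q_Z = 0, so q_Z(q_Y) = (356 - 3q_Y)/6.
The leader anticipates this reaction. Substituting into P = 472 - 3Q gives P = 294 - (3/2)q_Y, so π_Y = (294 - (3/2)q_Y)q_Y - 74q_Y.
The leader's first-order condition 220 - 3q_Y = 0 yields q_Y = 220/3.
Then q_Z = (356 - 3·(220/3))/6 = 68/3.

73.33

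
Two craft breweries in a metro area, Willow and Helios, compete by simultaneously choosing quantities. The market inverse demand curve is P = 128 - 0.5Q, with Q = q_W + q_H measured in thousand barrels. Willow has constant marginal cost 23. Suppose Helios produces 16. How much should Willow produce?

97

With the rival's output fixed at 16, Willow's profit is π_W = (128 - (1/2)·16 - (1/2)q_W)q_W - (23q_W) = (120 - (1/2)q_W)q_W - (23q_W).
∂π_W/∂q_W = 97 - q_W = 0, so q_W = 97.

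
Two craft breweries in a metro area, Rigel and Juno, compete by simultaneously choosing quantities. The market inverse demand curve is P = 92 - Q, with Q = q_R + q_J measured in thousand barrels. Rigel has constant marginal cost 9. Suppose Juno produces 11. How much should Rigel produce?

36

With the rival's output fixed at 11, Rigel's profit is π_R = (92 - 11 - q_R)q_R - (9q_R) = (81 - q_R)q_R - (9q_R).
∂π_R/∂q_R = 72 - 2q_R = 0, so q_R = 36.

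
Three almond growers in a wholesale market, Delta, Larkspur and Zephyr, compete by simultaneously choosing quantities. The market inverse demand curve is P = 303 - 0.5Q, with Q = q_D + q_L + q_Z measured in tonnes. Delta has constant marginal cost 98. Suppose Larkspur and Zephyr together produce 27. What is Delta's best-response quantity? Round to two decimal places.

With rivals' combined output fixed at 27, Delta's profit is π_D = (303 - (1/2)·27 - (1/2)q_D)q_D - (98q_D) = (579/2 - (1/2)q_D)q_D - (98q_D).
∂π_D/∂q_D = 383/2 - q_D = 0, so q_D = 383/2.

191.50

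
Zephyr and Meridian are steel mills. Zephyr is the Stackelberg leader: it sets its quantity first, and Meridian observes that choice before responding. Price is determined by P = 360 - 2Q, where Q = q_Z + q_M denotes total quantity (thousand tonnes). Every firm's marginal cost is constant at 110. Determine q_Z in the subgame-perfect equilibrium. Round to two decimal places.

The follower Meridian best-responds to any q_Z: π_M = (360 - 2Q)q_M - 110q_M.
Follower FOC: 250 - 2q_Z - 4q_M = 0, so q_M(q_Z) = (250 - 2q_Z)/4.
Zephyr substitutes q_M(q_Z) into its own profit: π_Z = q_Z(360 - 2q_Z - (250 - 2q_Z)/2) - 110q_Z = (235 - q_Z)q_Z - 110q_Z.
Maximising: ∂π_Z/∂q_Z = 125 - 2q_Z = 0, giving q_Z = 125/2.
Then q_M = (250 - 2·(125/2))/4 = 125/4.

62.50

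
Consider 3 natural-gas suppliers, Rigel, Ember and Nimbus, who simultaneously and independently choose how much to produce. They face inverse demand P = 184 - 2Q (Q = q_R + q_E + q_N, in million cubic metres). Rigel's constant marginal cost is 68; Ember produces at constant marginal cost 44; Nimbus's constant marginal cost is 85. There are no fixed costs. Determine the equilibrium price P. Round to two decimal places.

95.25

Rigel's profit: π_R = (184 - 2Q)q_R - (68q_R). Setting ∂π_R/∂q_R = 0: 116 - 4q_R - 2(q_E + q_N) = 0.
Ember's first-order condition: 140 - 4q_E - 2(q_R + q_N) = 0.
Nimbus's first-order condition: 99 - 4q_N - 2(q_R + q_E) = 0.
Adding the 3 first-order conditions: 355 − 8Q = 0, so Q = 355/8.
Back-substituting: q_R = (116 − 355/4)/2 = 109/8, q_E = (140 − 355/4)/2 = 205/8, q_N = (99 − 355/4)/2 = 41/8.
Total output Q = 355/8, so price P = 184 - 2·(355/8) = 381/4.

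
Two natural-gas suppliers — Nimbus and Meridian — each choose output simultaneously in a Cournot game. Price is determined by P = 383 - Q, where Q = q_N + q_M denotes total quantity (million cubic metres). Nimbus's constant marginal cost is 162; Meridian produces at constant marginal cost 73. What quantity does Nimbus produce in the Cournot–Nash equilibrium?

Nimbus's profit: π_N = (383 - Q)q_N - (162q_N). Setting ∂π_N/∂q_N = 0: 221 - 2q_N - (q_M) = 0.
Meridian's first-order condition: 310 - 2q_M - (q_N) = 0.
Best responses: q_N = (221 - q_M)/2, q_M = (310 - q_N)/2.
Substituting one into the other gives q_N = 44 and q_M = 133.

44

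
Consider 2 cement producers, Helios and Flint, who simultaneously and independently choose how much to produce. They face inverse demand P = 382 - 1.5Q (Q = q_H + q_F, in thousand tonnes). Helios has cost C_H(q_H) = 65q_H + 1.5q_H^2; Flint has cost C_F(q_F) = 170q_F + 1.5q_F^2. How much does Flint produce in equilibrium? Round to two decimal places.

23.60

Helios's profit: π_H = (382 - 1.5Q)q_H - (65q_H + (3/2)q_H²). Setting ∂π_H/∂q_H = 0: 317 - 6q_H - (3/2)(q_F) = 0.
Flint's first-order condition: 212 - 6q_F - (3/2)(q_H) = 0.
So q_H = (317 - (3/2)q_F)/6 and q_F = (212 - (3/2)q_H)/6.
Solving the pair: q_H = 704/15, q_F = 118/5.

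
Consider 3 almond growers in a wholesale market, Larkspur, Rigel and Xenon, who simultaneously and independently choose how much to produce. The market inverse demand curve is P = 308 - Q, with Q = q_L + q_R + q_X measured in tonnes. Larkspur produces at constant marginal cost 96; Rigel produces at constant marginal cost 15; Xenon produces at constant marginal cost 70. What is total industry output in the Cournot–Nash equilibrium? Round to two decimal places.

185.75

Larkspur's profit: π_L = (308 - Q)q_L - (96q_L). Setting ∂π_L/∂q_L = 0: 212 - 2q_L - (q_R + q_X) = 0.
Rigel's profit: π_R = (308 - Q)q_R - (15q_R). Setting ∂π_R/∂q_R = 0: 293 - 2q_R - (q_L + q_X) = 0.
Xenon's first-order condition: 238 - 2q_X - (q_L + q_R) = 0.
Adding the 3 first-order conditions: 743 − 4Q = 0, so Q = 743/4.
Back-substituting: q_L = (212 − 743/4) = 105/4, q_R = (293 − 743/4) = 429/4, q_X = (238 − 743/4) = 209/4.
Total output Q = 105/4 + 429/4 + 209/4 = 743/4.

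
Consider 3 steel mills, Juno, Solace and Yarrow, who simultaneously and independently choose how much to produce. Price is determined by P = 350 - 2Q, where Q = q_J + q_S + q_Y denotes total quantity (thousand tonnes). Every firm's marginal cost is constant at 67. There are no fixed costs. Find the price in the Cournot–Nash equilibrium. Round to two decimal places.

137.75

A representative firm's profit is π_i = q_i(350 - 2Q) - 67q_i.
Setting ∂π_i/∂q_i = 0 with rivals' quantities fixed: 283 - 4q_i - 2·Σ_{j≠i} q_j = 0.
By symmetry each firm produces the same amount; substituting Σ_{j≠i} q_j = 2q_i yields q_i = 283/8.
Total output Q = 849/8, so price P = 350 - 2·(849/8) = 551/4.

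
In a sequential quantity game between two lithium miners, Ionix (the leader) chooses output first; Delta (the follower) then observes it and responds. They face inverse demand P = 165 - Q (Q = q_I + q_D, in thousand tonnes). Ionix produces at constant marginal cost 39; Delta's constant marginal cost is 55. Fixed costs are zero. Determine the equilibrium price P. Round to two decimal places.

Solve by backward induction. Given q_I, the follower Delta maximises π_D = (165 - q_I - q_D)q_D - 55q_D.
∂π_D/∂q_D = 110 - q_I - 2q_D = 0 gives the reaction function q_D = (110 - q_I)/2.
Ionix substitutes q_D(q_I) into its own profit: π_I = q_I(165 - q_I - (110 - q_I)/2) - 39q_I = (110 - (1/2)q_I)q_I - 39q_I.
Leader FOC: 71 - q_I = 0, so q_I = 71.
Then q_D = (110 - 71)/2 = 39/2.
Total output Q = 181/2, so price P = 165 - 181/2 = 149/2.

74.50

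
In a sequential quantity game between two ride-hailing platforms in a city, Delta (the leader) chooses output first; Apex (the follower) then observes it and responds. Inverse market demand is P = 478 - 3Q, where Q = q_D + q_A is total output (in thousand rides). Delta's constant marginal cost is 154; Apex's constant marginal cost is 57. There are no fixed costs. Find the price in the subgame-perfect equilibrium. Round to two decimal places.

The follower Apex best-responds to any q_D: π_A = (478 - 3Q)q_A - 57q_A.
Follower FOC: 421 - 3q_D - 6q_A = 0, so q_A(q_D) = (421 - 3q_D)/6.
Delta substitutes q_A(q_D) into its own profit: π_D = q_D(478 - 3q_D - (421 - 3q_D)/2) - 154q_D = (535/2 - (3/2)q_D)q_D - 154q_D.
The leader's first-order condition 227/2 - 3q_D = 0 yields q_D = 227/6.
Then q_A = (421 - 3·(227/6))/6 = 205/4.
Total output Q = 1069/12, so price P = 478 - 3·(1069/12) = 843/4.

210.75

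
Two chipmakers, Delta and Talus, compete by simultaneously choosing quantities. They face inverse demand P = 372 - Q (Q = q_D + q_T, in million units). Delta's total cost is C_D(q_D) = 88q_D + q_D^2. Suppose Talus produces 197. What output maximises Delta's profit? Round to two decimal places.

With the rival's output fixed at 197, Delta's profit is π_D = (372 - 197 - q_D)q_D - (88q_D + q_D²) = (175 - q_D)q_D - (88q_D + q_D²).
∂π_D/∂q_D = 87 - 4q_D = 0, so q_D = 87/4.

21.75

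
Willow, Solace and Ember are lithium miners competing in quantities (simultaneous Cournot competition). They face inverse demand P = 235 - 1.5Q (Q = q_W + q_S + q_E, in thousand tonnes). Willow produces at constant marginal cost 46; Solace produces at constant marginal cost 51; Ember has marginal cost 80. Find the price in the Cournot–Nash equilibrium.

103

Willow's profit: π_W = (235 - 1.5Q)q_W - (46q_W). Setting ∂π_W/∂q_W = 0: 189 - 3q_W - (3/2)(q_S + q_E) = 0.
Solace's profit: π_S = (235 - 1.5Q)q_S - (51q_S). Setting ∂π_S/∂q_S = 0: 184 - 3q_S - (3/2)(q_W + q_E) = 0.
Ember's first-order condition: 155 - 3q_E - (3/2)(q_W + q_S) = 0.
Adding the 3 first-order conditions: 528 − 6Q = 0, so Q = 88.
Back-substituting: q_W = (189 − 132)/(3/2) = 38, q_S = (184 − 132)/(3/2) = 104/3, q_E = (155 − 132)/(3/2) = 46/3.
Total output Q = 88, so price P = 235 - (3/2)·88 = 103.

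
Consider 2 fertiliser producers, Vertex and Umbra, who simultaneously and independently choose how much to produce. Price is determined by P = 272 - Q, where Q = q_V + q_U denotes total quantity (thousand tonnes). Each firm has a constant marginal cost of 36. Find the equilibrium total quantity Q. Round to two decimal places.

A representative firm's profit is π_i = q_i(272 - Q) - 36q_i.
Setting ∂π_i/∂q_i = 0 with rivals' quantities fixed: 236 - 2q_i - q_j = 0.
With identical firms every q_j equals q_i, so q_j = q_i and 236 = 3q_i, giving q_i = 236/3.
Total output Q = 236/3 + 236/3 = 472/3.

157.33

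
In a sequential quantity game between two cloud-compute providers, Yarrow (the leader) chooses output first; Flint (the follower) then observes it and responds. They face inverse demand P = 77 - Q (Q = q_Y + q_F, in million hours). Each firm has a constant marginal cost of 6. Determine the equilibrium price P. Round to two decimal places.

23.75

Solve by backward induction. Given q_Y, the follower Flint maximises π_F = (77 - q_Y - q_F)q_F - 6q_F.
Follower FOC: 71 - q_Y - 2q_F = 0, so q_F(q_Y) = (71 - q_Y)/2.
Yarrow substitutes q_F(q_Y) into its own profit: π_Y = q_Y(77 - q_Y - (71 - q_Y)/2) - 6q_Y = (83/2 - (1/2)q_Y)q_Y - 6q_Y.
Leader FOC: 71/2 - q_Y = 0, so q_Y = 71/2.
Then q_F = (71 - 71/2)/2 = 71/4.
Total output Q = 213/4, so price P = 77 - 213/4 = 95/4.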